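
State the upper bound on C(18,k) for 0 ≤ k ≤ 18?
48,620

Maximum at k = 9: C(18,9) = 48,620.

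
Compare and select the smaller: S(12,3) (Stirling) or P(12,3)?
P(12,3)
S(12,3) = 3·S(11,3) + S(11,2) = 3·28,501 + 1,023 = 86,526; P(12,3) = 1,320.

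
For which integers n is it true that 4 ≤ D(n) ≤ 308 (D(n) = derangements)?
Using D(n) = (n−1)[D(n−1) + D(n−2)] with D(1)=0, D(2)=1: D(3)=2; D(4)=9; D(5)=44; D(6)=265; D(7)=1,854. So valid n = 4, 5, 6.

Answer: 4, 5, 6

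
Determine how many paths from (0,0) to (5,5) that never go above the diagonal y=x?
Counted by the Catalan number C_5: C_5 = C(10,5)/(5+1) = 252/6 = 42.

Answer: 42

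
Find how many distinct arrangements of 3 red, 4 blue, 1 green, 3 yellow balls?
46,200

Reasoning: Multinomial: 11!/(3! × 4! × 1! × 3!) = 46,200.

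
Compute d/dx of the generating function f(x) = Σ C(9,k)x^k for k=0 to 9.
Σ k·C(9,k)x^(k-1) for k=1 to 9

Solution: Term-by-term differentiation gives Σ k·C(9,k)x^{k-1} for k=1 to 9.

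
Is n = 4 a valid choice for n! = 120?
4! = 4·3! = 4·6 = 24, which does not equal 120.

Answer: No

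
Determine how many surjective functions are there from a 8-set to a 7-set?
141,120

Explanation: Onto functions = 7! × S(8,7)
First compute S(8,7) via recurrence:
Using the Stirling recurrence: S(n,k) = k·S(n-1,k) + S(n-1,k-1)
S(8,7) = 7·S(7,7) + S(7,6)
         = 7·1 + 21
         = 7 + 21
         = 28
Then: 5040 × 28 = 141,120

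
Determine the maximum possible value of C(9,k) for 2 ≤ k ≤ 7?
126

C(9,k) is maximised at the centre of the row: C(9,4) = 126.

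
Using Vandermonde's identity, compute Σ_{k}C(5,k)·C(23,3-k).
3,276

Explanation: = C(5+23,3) = C(28,3) = 3,276.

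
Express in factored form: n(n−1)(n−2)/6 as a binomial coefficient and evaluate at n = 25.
n(n−1)(n−2)/6 = n!/(3!(n−3)!) = C(n,3). At n = 25: C(25,3) = 2,300.

Answer: C(n,3); C(25,3) = 2,300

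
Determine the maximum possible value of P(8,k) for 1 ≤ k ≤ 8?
40,320

Working:
P(8,k) increases in k, so maximum at k = 8: 8! = 40,320.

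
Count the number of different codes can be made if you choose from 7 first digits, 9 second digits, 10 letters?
630

Working:
By the multiplication principle: 7 × 9 × 10 = 630.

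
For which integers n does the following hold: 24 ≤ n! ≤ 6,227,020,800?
4, 5, 6, 7, 8, 9, 10, 11, 12, 13

Solution: n! is strictly increasing; 4! = 24 and 13! = 6,227,020,800, so valid n = 4, 5, 6, 7, 8, 9, 10, 11, 12, 13.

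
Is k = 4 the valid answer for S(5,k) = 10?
Yes

Reasoning: S(5,4) = 4·S(4,4) + S(4,3) = 4·1 + 6 = 10, which equals 10.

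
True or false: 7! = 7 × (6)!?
True

By definition n! = n × (n-1)!, so 7! = 7 × 6!.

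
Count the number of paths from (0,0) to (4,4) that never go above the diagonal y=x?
14

Solution: Counted by the Catalan number C_4: C_4 = C(8,4)/(4+1) = 70/5 = 14.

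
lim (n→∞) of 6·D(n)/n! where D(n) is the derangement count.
6/e
D(n)/n! → 1/e, so 6·D(n)/n! → 6/e.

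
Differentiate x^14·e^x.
(14x^13 + x^14)e^x

Explanation: Product rule: d/dx[x^14]·e^x + x^14·d/dx[e^x] = 14x^{13}e^x + x^14e^x.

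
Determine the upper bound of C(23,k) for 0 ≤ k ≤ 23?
1,352,078

Maximum at k = 11 or k = 12: C(23,11) = 1,352,078.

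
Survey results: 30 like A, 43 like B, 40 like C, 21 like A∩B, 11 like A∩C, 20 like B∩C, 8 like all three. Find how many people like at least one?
69

Explanation: |A∪B∪C| = 30+43+40-21-11-20+8 = 69.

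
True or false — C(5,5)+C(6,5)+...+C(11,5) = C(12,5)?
False

Working:
Hockey stick identity gives Σ = C(12,6) = 924; RHS C(12,5) = 792.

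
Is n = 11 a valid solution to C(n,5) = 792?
C(11,5) = 11·10·9·8·7/5! = 55,440/120 = 462, which does not equal 792.
Final answer: No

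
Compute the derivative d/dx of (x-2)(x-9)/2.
(2x - 11)/2

Solution: d/dx[(x-2)(x-9)] = (x-9) + (x-2) = 2x - 11. Dividing by 2 gives (2x - 11)/2.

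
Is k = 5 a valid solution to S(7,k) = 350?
No
S(7,5) = 5·S(6,5) + S(6,4) = 5·15 + 65 = 140, which does not equal 350.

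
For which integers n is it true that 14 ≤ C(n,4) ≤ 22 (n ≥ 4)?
6

C(5,4)=5; C(6,4)=15; C(7,4)=35. So valid n = 6.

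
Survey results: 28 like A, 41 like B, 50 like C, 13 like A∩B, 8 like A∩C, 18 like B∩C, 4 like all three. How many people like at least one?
84

Reasoning: |A∪B∪C| = 28+41+50-13-8-18+4 = 84.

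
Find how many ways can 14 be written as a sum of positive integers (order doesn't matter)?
135

Explanation: Pentagonal recurrence p(n) = p(n−1) + p(n−2) − p(n−5) − p(n−7) + …: p(14) = p(13) + p(12) − p(9) − p(7) + p(2) = 101 + 77 − 30 − 15 + 2 = 135.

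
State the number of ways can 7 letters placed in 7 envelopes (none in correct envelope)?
Using D(n) = (n-1)[D(n-1) + D(n-2)]:
D(7) = (7-1) × [D(6) + D(5)]
      = 6 × [265 + 44]
      = 6 × 309
      = 1,854

Answer: 1,854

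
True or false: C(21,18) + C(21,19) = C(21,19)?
False

Solution: Pascal's identity gives C(22,19) = 1,540, whereas C(21,19) = 210.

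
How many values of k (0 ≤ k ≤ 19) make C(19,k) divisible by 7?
2

Explanation: Checking C(19,k) mod 7 for k = 0..19: divisible at k = 6, 13. That's 2 values.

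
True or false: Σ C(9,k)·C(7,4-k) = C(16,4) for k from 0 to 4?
True

Vandermonde's identity gives C(16,4) = 1,820; RHS C(16,4) = 1,820.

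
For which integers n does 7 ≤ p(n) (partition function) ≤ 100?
5, 6, 7, 8, 9, 10, 11, 12
Tabulating p(n) via p(n) = p(n−1) + p(n−2) − p(n−5) − p(n−7) + …: p(4)=5; p(5)=7; p(6)=11; p(7)=15; p(8)=22; p(9)=30; p(10)=42; p(11)=56; p(12)=77; p(13)=101. So valid n = 5, 6, 7, 8, 9, 10, 11, 12.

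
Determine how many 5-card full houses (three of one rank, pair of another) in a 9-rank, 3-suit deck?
216

Triple rank: 9. Triple suits: C(3,3)=1. Pair rank: 8. Pair suits: C(3,2)=3. Total: 216.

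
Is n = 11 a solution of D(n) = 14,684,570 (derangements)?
Yes
D(11) = (11-1)·[D(10) + D(9)] = 10·[1,334,961 + 133,496] = 14,684,570, which equals 14,684,570.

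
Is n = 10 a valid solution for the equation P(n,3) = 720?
P(10,3) = 10·9·8 = 720, which equals 720.
Final answer: Yes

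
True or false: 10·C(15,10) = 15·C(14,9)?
Absorption identity k·C(n,k) = n·C(n-1,k-1). LHS = 10·3003 = 30,030; RHS = 15·2002 = 30,030.

Answer: True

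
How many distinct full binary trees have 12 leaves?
58,786

Using the Catalan number formula: C_n = C(2n, n) / (n+1)
C_11 = C(22, 11) / (11+1)
     = 705432 / 12
     = 58,786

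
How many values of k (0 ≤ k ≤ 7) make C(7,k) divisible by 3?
2

Working:
Checking C(7,k) mod 3 for k = 0..7: divisible at k = 2, 5. That's 2 values.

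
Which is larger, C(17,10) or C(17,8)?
C(17,10)=19,448, C(17,8)=24,310.

Answer: C(17,8)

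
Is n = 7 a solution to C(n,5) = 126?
No

Reasoning: C(7,5) = 7·6·5·4·3/5! = 2,520/120 = 21, which does not equal 126.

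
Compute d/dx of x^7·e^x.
(7x^6 + x^7)e^x

Working:
Product rule: d/dx[x^7]·e^x + x^7·d/dx[e^x] = 7x^{6}e^x + x^7e^x.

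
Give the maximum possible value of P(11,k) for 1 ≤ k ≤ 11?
39,916,800

Reasoning: P(11,k) increases in k, so maximum at k = 11: 11! = 39,916,800.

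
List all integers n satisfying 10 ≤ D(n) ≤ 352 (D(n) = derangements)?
5, 6

Working:
Using D(n) = (n−1)[D(n−1) + D(n−2)] with D(1)=0, D(2)=1: D(4)=9; D(5)=44; D(6)=265; D(7)=1,854. So valid n = 5, 6.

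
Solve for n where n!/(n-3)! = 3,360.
16

Solution: n!/(n-3)! = n×(n-1)×(n-2), a product of 3 consecutive integers ≈ (n−1)^3. 3,360^(1/3) + 1 ≈ 16.0; check n = 16: 16×15×14 = 3,360 ✓. So n = 16.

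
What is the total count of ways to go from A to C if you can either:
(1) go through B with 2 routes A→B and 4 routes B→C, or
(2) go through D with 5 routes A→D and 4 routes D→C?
28

Explanation: Route via B: 2×4=8. Route via D: 5×4=20. Total: 28.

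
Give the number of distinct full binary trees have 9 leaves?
Using the Catalan number formula: C_n = C(2n, n) / (n+1)
C_8 = C(16, 8) / (8+1)
     = 12870 / 9
     = 1,430
Final answer: 1,430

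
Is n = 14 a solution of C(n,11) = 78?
No

Explanation: C(14,11) = 14·13·12·11·10·9·8·7·6·5·4/11! = 14,529,715,200/39,916,800 = 364, which does not equal 78.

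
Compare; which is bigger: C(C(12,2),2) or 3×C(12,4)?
C(C(12,2),2)
C(C(12,2),2)=2,145, 3×C(12,4)=1,485.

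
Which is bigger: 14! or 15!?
15!

14!=87,178,291,200, 15!=1,307,674,368,000. 15! > 14!.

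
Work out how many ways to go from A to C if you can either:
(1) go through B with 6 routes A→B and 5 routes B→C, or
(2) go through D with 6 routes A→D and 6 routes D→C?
66

Route via B: 6×5=30. Route via D: 6×6=36. Total: 66.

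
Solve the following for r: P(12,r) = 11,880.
4

P(12,r) = 12·11·…·(12−r+1), a product of r factors. Multiplying down from 12: 12 = 12; 12·11 = 132; 12·11·10 = 1,320; 12·11·10·9 = 11,880 ✓ (4 factors). So r = 4.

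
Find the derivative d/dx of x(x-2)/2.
(2x - 2)/2

Reasoning: d/dx[(x-0)(x-2)] = (x-2) + (x-0) = 2x - 2. Dividing by 2 gives (2x - 2)/2.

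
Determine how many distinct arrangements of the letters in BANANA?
60

Word has 6 letters (B=1, A=3, N=2). Arrangements: 6!/Π(k!) = 60.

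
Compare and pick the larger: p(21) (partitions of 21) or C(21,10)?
C(21,10)

Explanation: Pentagonal recurrence p(n) = p(n−1) + p(n−2) − p(n−5) − p(n−7) + …: p(21) = p(20) + p(19) − p(16) − p(14) + p(9) + p(6) = 627 + 490 − 231 − 135 + 30 + 11 = 792; C(21,10) = 352,716.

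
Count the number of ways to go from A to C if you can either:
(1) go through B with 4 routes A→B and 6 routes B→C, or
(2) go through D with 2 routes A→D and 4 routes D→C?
32

Solution: Route via B: 4×6=24. Route via D: 2×4=8. Total: 32.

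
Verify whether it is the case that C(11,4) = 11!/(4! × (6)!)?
False

Solution: The correct denominator is 4!×7!, giving C(11,4) = 330; the stated RHS is 11!/(4!×6!) = 2,310 ≠ 330, so the statement does not hold.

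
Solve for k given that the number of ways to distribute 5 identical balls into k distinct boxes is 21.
Stars and bars: the count is C(5+k−1, k−1), increasing in k. k=2: C(6,1) = 6, k=3: C(7,2) = 21 ✓. So k = 3.
Final answer: 3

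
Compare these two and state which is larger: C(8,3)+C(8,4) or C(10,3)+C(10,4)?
First=126, Second=330.
Final answer: C(10,3)+C(10,4)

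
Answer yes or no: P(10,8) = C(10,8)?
P(10,8) = 1,814,400 but C(10,8) = 45; they differ by a factor of 8! = 40320, so the statement does not hold.

Answer: No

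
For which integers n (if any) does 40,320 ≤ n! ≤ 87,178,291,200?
n! is strictly increasing; 8! = 40,320 and 14! = 87,178,291,200, so valid n = 8, 9, 10, 11, 12, 13, 14.
Final answer: 8, 9, 10, 11, 12, 13, 14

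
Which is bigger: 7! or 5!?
7!

Solution: 7!=5,040, 5!=120. 7! > 5!.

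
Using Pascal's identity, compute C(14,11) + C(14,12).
C(14,11) + C(14,12) = C(15,12) = 455.

Answer: 455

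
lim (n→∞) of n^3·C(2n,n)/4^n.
∞

Solution: C(2n,n) ~ 4^n/√(πn), so n^3·C(2n,n)/4^n ~ n^(3 − 1/2)/√π → ∞.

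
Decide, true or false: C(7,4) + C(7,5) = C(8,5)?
Pascal's identity: LHS = 35 + 21 = 56; RHS = C(8,5) = 56. Both sides agree, so the statement holds.
Final answer: True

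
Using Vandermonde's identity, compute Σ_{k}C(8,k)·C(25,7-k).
4,272,048

Explanation: = C(8+25,7) = C(33,7) = 4,272,048.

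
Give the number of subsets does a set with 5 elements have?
32
Each element can be included or excluded: 2^5 = 32.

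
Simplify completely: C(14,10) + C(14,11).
1,365

Explanation: By Pascal's identity: C(15,11) = 1,365.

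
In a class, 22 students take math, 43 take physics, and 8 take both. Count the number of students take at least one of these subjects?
57

Explanation: |A∪B| = |A|+|B|-|A∩B| = 22+43-8 = 57.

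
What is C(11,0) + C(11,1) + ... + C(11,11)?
2,048

Working:
Sum of binomial coefficients = 2^11 = 2,048.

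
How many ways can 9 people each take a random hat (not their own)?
133,496

Reasoning: Using D(n) = (n-1)[D(n-1) + D(n-2)]:
D(9) = (9-1) × [D(8) + D(7)]
      = 8 × [14833 + 1854]
      = 8 × 16687
      = 133,496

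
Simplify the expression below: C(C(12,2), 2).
2,145

C(12,2) = 66, then C(66, 2) = 2,145.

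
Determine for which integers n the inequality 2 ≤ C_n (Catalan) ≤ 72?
2, 3, 4, 5
C_1=1; C_2=2; C_3=5; C_4=14; C_5=42; C_6=132. So valid n = 2, 3, 4, 5.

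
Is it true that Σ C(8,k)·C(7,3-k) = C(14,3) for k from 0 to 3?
False

Vandermonde's identity gives C(15,3) = 455; RHS C(14,3) = 364.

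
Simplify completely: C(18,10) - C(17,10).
C(18,10) - C(17,10) = C(17,9) = 24,310.
Final answer: 24,310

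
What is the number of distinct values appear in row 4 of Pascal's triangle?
Row 4 has entries C(4,0)..C(4,4); by symmetry C(4,k)=C(4,4-k), giving 3 distinct values.

Answer: 3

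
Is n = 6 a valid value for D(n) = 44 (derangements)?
No

Explanation: D(6) = (6-1)·[D(5) + D(4)] = 5·[44 + 9] = 265, which does not equal 44.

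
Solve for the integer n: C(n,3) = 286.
C(n,3) = n(n−1)(n−2)/3! is increasing in n, and n(n−1)(n−2) = 3!·286 = 1,716 ≈ (n−1)^3 gives n ≈ 13.0. Check: C(11,3) = 165, C(12,3) = 220, C(13,3) = 286 ✓. So n = 13.

Answer: 13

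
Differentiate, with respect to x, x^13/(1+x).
Quotient rule: [13x^{12}(1+x) - x^13]/(1+x)².
Final answer: (13x^12(1+x) - x^13)/(1+x)²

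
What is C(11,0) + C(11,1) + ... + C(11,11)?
Sum of binomial coefficients = 2^11 = 2,048.
Final answer: 2,048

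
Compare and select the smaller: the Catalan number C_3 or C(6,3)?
C_3 = C(6,3)/(3+1) = 20/4 = 5; C(6,3) = 20.

Answer: C_3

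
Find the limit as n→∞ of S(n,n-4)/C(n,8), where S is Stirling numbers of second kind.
105

Reasoning: The leading term of S(n,n-4) as a polynomial in n is (7)!!·C(n,8), so the ratio → (7)!! = 105.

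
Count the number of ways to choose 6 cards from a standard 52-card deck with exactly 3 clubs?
2,613,754

Working:
13 clubs and 39 non-clubs: C(13,3) × C(39,3) = 286 × 9139 = 2,613,754.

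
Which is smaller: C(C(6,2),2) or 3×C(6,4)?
3×C(6,4)
C(C(6,2),2)=105, 3×C(6,4)=45.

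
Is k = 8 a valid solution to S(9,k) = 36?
S(9,8) = 8·S(8,8) + S(8,7) = 8·1 + 28 = 36, which equals 36.

Answer: Yes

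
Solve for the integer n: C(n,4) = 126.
9

Working:
C(n,4) = n(n−1)(n−2)(n−3)/4! is increasing in n, and n(n−1)(n−2)(n−3) = 4!·126 = 3,024 ≈ (n−1.5)^4 gives n ≈ 8.9. Check: C(7,4) = 35, C(8,4) = 70, C(9,4) = 126 ✓. So n = 9.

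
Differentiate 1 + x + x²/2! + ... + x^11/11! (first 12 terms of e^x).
Differentiating term by term gives the first 11 terms of e^x.

Answer: 1 + x + x²/2! + ... + x^10/10!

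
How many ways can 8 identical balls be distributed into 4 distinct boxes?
C(8+4-1, 4-1) = C(11, 3) = 165.

Answer: 165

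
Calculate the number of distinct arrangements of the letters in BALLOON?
1,260

Reasoning: Word has 7 letters (B=1, A=1, L=2, O=2, N=1). Arrangements: 7!/Π(k!) = 1,260.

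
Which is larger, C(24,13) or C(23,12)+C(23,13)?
Equal

Explanation: By Pascal's identity: C(24,13) = C(23,12)+C(23,13) = 2,496,144. Equal.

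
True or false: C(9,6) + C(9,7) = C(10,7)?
Pascal's identity C(n,k) + C(n,k+1) = C(n+1,k+1): 84 + 36 = 120 = C(10,7).
Final answer: True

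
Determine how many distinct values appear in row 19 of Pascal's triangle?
Row 19 has entries C(19,0)..C(19,19); by symmetry C(19,k)=C(19,19-k), giving 10 distinct values.

Answer: 10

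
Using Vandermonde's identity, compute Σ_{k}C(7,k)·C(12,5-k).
11,628

Solution: = C(7+12,5) = C(19,5) = 11,628.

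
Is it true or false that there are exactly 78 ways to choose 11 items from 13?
True

Explanation: C(13,11) = 78.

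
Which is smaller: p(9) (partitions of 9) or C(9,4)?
p(9)

Solution: Pentagonal recurrence p(n) = p(n−1) + p(n−2) − p(n−5) − p(n−7) + …: p(9) = p(8) + p(7) − p(4) − p(2) = 22 + 15 − 5 − 2 = 30; C(9,4) = 126.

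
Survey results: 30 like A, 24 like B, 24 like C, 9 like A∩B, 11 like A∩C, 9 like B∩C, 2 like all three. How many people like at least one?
51

Working:
|A∪B∪C| = 30+24+24-9-11-9+2 = 51.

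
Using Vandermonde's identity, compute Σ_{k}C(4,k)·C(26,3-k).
= C(4+26,3) = C(30,3) = 4,060.
Final answer: 4,060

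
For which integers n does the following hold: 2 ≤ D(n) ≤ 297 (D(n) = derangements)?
3, 4, 5, 6
Using D(n) = (n−1)[D(n−1) + D(n−2)] with D(1)=0, D(2)=1: D(2)=1; D(3)=2; D(4)=9; D(5)=44; D(6)=265; D(7)=1,854. So valid n = 3, 4, 5, 6.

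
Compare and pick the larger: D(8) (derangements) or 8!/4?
D(8)

Solution: D(8) = (8-1)·[D(7) + D(6)] = 7·[1,854 + 265] = 14,833; 8!/4 = 40,320/4 = 10,080.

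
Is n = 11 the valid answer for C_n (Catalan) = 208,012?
C_11 = C(22,11)/(11+1) = 705,432/12 = 58,786, which does not equal 208,012.

Answer: No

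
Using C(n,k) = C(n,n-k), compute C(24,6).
134,596

Reasoning: C(24,6) = C(24,18) = 134,596.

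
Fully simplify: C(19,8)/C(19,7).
3/2

C(n,k+1)/C(n,k) = (n−k)/(k+1). Here (19−7)/(7+1) = 12/8 = 3/2.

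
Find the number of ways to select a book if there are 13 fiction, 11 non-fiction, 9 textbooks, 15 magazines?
By the addition principle: 13 + 11 + 9 + 15 = 48.
Final answer: 48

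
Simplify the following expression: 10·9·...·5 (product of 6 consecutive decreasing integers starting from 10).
This is P(10,6) = 10!/(4)! = 151,200.
Final answer: 151,200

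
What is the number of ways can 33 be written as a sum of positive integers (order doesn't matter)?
Pentagonal recurrence p(n) = p(n−1) + p(n−2) − p(n−5) − p(n−7) + …: p(33) = p(32) + p(31) − p(28) − p(26) + p(21) + p(18) − p(11) − p(7) = 8,349 + 6,842 − 3,718 − 2,436 + 792 + 385 − 56 − 15 = 10,143.
Final answer: 10,143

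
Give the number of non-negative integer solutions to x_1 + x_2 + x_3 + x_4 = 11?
364
C(11+4-1, 4-1) = 364.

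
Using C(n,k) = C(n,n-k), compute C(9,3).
84
C(9,3) = C(9,6) = 84.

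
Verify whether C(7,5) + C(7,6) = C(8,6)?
True
Pascal's identity: LHS = 21 + 7 = 28; RHS = C(8,6) = 28. Both sides agree, so the statement holds.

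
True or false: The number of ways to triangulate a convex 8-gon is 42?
Triangulations of a convex 8-gon are counted by the Catalan number C_6: C_6 = C(12,6)/(6+1) = 924/7 = 132.
Final answer: False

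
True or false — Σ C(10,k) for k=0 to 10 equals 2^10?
Binomial theorem: Σ C(10,k) = (1+1)^10 = 2^10 = 1,024; RHS 2^10 = 1,024.
Final answer: True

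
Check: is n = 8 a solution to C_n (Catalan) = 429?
No

Working:
C_8 = C(16,8)/(8+1) = 12,870/9 = 1,430, which does not equal 429.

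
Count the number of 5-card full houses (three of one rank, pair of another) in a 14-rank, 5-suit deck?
18,200

Reasoning: Triple rank: 14. Triple suits: C(5,3)=10. Pair rank: 13. Pair suits: C(5,2)=10. Total: 18,200.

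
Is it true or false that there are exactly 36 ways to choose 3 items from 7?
C(7,3) = 35 ≠ 36.

Answer: False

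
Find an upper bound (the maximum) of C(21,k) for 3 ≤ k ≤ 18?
352,716

Working:
C(21,k) is maximised at the centre of the row: C(21,10) = 352,716.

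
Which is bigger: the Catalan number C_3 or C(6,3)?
C_3 = C(6,3)/(3+1) = 20/4 = 5; C(6,3) = 20.

Answer: C(6,3)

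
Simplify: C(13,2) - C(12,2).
C(13,2) - C(12,2) = C(12,1) = 12.
Final answer: 12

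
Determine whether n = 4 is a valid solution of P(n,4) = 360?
No

Reasoning: P(4,4) = 4·3·2·1 = 24, which does not equal 360.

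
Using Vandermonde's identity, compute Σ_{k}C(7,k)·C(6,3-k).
= C(7+6,3) = C(13,3) = 286.
Final answer: 286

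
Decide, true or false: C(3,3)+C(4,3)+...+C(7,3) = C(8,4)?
True

Hockey stick identity gives Σ = C(8,4) = 70; RHS C(8,4) = 70.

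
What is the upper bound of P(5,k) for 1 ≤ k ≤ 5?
120

Solution: P(5,k) increases in k, so maximum at k = 5: 5! = 120.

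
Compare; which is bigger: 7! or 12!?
12!
7!=5,040, 12!=479,001,600. 12! > 7!.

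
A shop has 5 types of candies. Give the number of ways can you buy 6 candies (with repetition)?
210

Stars and bars: C(6+5-1, 6) = C(10, 6) = 210.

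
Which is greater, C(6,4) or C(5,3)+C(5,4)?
Equal

Solution: By Pascal's identity: C(6,4) = C(5,3)+C(5,4) = 15. Equal.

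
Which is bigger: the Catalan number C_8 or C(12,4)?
C_8

Working:
C_8 = C(16,8)/(8+1) = 12,870/9 = 1,430; C(12,4) = 495.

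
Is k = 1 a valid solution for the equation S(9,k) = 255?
No

Working:
S(9,1) = 1·S(8,1) + S(8,0) = 1·1 + 0 = 1, which does not equal 255.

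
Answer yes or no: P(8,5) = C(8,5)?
No

P(8,5) = 6,720 but C(8,5) = 56; they differ by a factor of 5! = 120, so the statement does not hold.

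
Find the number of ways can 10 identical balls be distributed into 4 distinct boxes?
286

Explanation: C(10+4-1, 4-1) = C(13, 3) = 286.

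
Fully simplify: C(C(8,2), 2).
378

Solution: C(8,2) = 28, then C(28, 2) = 378.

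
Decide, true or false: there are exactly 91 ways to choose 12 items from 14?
True

Working:
C(14,12) = 91.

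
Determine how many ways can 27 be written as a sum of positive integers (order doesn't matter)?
3,010

Explanation: Pentagonal recurrence p(n) = p(n−1) + p(n−2) − p(n−5) − p(n−7) + …: p(27) = p(26) + p(25) − p(22) − p(20) + p(15) + p(12) − p(5) − p(1) = 2,436 + 1,958 − 1,002 − 627 + 176 + 77 − 7 − 1 = 3,010.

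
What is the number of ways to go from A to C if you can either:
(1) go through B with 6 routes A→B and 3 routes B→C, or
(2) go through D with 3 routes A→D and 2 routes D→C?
24
Route via B: 6×3=18. Route via D: 3×2=6. Total: 24.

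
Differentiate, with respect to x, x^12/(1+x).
(12x^11(1+x) - x^12)/(1+x)²
Quotient rule: [12x^{11}(1+x) - x^12]/(1+x)².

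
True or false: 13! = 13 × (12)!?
By definition n! = n × (n-1)!, so 13! = 13 × 12!.

Answer: True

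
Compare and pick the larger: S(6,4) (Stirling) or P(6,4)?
P(6,4)

Working:
S(6,4) = 4·S(5,4) + S(5,3) = 4·10 + 25 = 65; P(6,4) = 360.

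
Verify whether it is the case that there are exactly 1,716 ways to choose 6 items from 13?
True

Explanation: C(13,6) = 1,716.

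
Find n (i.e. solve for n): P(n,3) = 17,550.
P(n,3) = n(n−1)(n−2) is increasing in n; n(n−1)(n−2) ≈ (n−1)^3 = 17,550 gives n ≈ 27.0. Check: P(25,3) = 13,800, P(26,3) = 15,600, P(27,3) = 17,550 ✓. So n = 27.
Final answer: 27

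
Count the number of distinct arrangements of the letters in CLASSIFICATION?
1,816,214,400
Word has 14 letters (C=2, L=1, A=2, S=2, I=3, F=1, T=1, O=1, N=1). Arrangements: 14!/Π(k!) = 1,816,214,400.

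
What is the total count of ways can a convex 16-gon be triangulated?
2,674,440

Reasoning: Using the Catalan number formula: C_n = C(2n, n) / (n+1)
C_14 = C(28, 14) / (14+1)
     = 40116600 / 15
     = 2,674,440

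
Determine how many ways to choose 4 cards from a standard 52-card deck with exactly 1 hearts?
118,807

Explanation: 13 hearts and 39 non-hearts: C(13,1) × C(39,3) = 13 × 9139 = 118,807.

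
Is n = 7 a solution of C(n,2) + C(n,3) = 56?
C(7,2) + C(7,3) = 21 + 35 = 56, which equals 56.
Final answer: Yes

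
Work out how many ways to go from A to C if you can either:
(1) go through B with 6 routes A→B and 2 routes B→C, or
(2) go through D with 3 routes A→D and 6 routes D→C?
30
Route via B: 6×2=12. Route via D: 3×6=18. Total: 30.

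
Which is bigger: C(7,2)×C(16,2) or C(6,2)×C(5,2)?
C(7,2)×C(16,2)
C(7,2)×C(16,2)=2,520, C(6,2)×C(5,2)=150.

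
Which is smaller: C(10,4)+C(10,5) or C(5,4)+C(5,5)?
First=462, Second=6.
Final answer: C(5,4)+C(5,5)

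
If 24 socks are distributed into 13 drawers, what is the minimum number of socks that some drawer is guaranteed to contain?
2

Solution: Pigeonhole: ⌈24/13⌉ = 2.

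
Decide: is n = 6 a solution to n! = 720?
Yes

Solution: 6! = 6·5! = 6·120 = 720, which equals 720.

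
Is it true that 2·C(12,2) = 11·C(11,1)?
Absorption identity k·C(n,k) = n·C(n-1,k-1). LHS = 2·66 = 132; RHS = 11·11 = 121.

Answer: False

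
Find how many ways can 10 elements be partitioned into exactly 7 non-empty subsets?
5,880

This equals S(10,7), the Stirling number of the 2nd kind.
Using the Stirling recurrence: S(n,k) = k·S(n-1,k) + S(n-1,k-1)
S(10,7) = 7·S(9,7) + S(9,6)
         = 7·462 + 2646
         = 3234 + 2646
         = 5,880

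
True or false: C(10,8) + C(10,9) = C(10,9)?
False

Pascal's identity gives C(11,9) = 55, whereas C(10,9) = 10.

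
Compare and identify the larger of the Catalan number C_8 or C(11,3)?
C_8

Explanation: C_8 = C(16,8)/(8+1) = 12,870/9 = 1,430; C(11,3) = 165.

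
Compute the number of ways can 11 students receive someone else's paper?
14,684,570

Solution: Using D(n) = (n-1)[D(n-1) + D(n-2)]:
D(11) = (11-1) × [D(10) + D(9)]
      = 10 × [1334961 + 133496]
      = 10 × 1468457
      = 14,684,570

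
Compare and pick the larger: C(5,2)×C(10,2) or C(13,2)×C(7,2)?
C(13,2)×C(7,2)

C(5,2)×C(10,2)=450, C(13,2)×C(7,2)=1,638.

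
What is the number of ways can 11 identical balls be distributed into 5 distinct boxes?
1,365

Working:
C(11+5-1, 5-1) = C(15, 4) = 1,365.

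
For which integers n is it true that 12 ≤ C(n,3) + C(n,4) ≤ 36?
5, 6

C(4,3)+C(4,4)=5; C(5,3)+C(5,4)=15; C(6,3)+C(6,4)=35; C(7,3)+C(7,4)=70. So valid n = 5, 6.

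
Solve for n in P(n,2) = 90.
10

Solution: P(n,2) = n(n−1) is increasing in n; n(n−1) ≈ (n−0.5)^2 = 90 gives n ≈ 10.0. Check: P(8,2) = 56, P(9,2) = 72, P(10,2) = 90 ✓. So n = 10.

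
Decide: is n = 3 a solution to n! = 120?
No

Reasoning: 3! = 3·2! = 3·2 = 6, which does not equal 120.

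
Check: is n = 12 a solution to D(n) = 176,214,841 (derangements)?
Yes

Working:
D(12) = (12-1)·[D(11) + D(10)] = 11·[14,684,570 + 1,334,961] = 176,214,841, which equals 176,214,841.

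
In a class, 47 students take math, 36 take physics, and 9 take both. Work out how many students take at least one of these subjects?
74

|A∪B| = |A|+|B|-|A∩B| = 47+36-9 = 74.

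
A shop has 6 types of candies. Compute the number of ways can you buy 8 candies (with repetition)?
1,287

Stars and bars: C(8+6-1, 8) = C(13, 8) = 1,287.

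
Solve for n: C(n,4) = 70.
8
C(n,4) = n(n−1)(n−2)(n−3)/4! is increasing in n, and n(n−1)(n−2)(n−3) = 4!·70 = 1,680 ≈ (n−1.5)^4 gives n ≈ 7.9. Check: C(6,4) = 15, C(7,4) = 35, C(8,4) = 70 ✓. So n = 8.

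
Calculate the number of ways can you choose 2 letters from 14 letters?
C(14,2) = 14! / (2! × (14-2)!)
         = 14! / (2! × 12!)
         = 91

Answer: 91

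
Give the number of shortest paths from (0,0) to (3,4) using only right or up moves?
35

Solution: Choose 3 rights from 7 moves: C(7,3) = 35.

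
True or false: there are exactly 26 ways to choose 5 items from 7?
False
C(7,5) = 21 ≠ 26.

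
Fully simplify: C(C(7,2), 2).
210

C(7,2) = 21, then C(21, 2) = 210.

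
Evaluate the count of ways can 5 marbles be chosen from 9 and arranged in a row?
15,120

P(9,5) = 9!/(9-5)! = 15,120.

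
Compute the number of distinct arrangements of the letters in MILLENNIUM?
226,800
Word has 10 letters (M=2, I=2, L=2, E=1, N=2, U=1). Arrangements: 10!/Π(k!) = 226,800.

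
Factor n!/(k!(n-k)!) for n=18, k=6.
C(18,6) = 18,564
This is the binomial coefficient C(18,6) = 18,564.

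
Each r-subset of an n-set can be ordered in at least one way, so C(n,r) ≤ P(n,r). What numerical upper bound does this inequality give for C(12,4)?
11,880

Reasoning: P(12,4) = 12·11·10·9 = 11,880, so C(12,4) ≤ 11,880. (The bound is loose by a factor of 4! = 24: C(12,4) = 11,880/24 = 495.)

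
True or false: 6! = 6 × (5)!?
True

Working:
By definition n! = n × (n-1)!, so 6! = 6 × 5!.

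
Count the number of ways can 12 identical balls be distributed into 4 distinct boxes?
C(12+4-1, 4-1) = C(15, 3) = 455.
Final answer: 455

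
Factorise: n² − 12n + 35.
Seek roots whose sum is 12 and product is 35: (5, 7). So n² − 12n + 35 = (n − 5)(n − 7).
Final answer: (n − 5)(n − 7)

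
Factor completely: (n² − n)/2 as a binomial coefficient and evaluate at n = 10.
C(n,2); C(10,2) = 45

Reasoning: (n² − n)/2 = n(n−1)/2 = C(n,2). At n = 10: C(10,2) = 45.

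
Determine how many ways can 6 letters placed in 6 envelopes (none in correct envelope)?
Using D(n) = (n-1)[D(n-1) + D(n-2)]:
D(6) = (6-1) × [D(5) + D(4)]
      = 5 × [44 + 9]
      = 5 × 53
      = 265

Answer: 265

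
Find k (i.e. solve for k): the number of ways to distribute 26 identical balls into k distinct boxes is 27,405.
Stars and bars: the count is C(26+k−1, k−1), increasing in k. k=3: C(28,2) = 378, k=4: C(29,3) = 3,654, k=5: C(30,4) = 27,405 ✓. So k = 5.

Answer: 5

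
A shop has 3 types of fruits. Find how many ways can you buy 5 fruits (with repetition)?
21

Stars and bars: C(5+3-1, 5) = C(7, 5) = 21.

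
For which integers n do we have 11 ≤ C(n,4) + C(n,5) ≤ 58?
6, 7

Explanation: C(5,4)+C(5,5)=6; C(6,4)+C(6,5)=21; C(7,4)+C(7,5)=56; C(8,4)+C(8,5)=126. So valid n = 6, 7.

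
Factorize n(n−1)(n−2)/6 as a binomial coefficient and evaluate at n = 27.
C(n,3); C(27,3) = 2,925

Working:
n(n−1)(n−2)/6 = n!/(3!(n−3)!) = C(n,3). At n = 27: C(27,3) = 2,925.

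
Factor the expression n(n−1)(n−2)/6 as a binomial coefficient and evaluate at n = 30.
C(n,3); C(30,3) = 4,060

n(n−1)(n−2)/6 = n!/(3!(n−3)!) = C(n,3). At n = 30: C(30,3) = 4,060.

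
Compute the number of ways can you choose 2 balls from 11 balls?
55

C(11,2) = 11! / (2! × (11-2)!)
         = 11! / (2! × 9!)
         = 55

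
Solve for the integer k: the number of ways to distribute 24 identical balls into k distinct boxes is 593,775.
Stars and bars: the count is C(24+k−1, k−1), increasing in k. k=5: C(28,4) = 20,475, k=6: C(29,5) = 118,755, k=7: C(30,6) = 593,775 ✓. So k = 7.
Final answer: 7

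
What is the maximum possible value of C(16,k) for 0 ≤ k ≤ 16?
12,870

Working:
Maximum at k = 8: C(16,8) = 12,870.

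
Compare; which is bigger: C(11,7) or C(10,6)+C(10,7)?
Equal

Reasoning: By Pascal's identity: C(11,7) = C(10,6)+C(10,7) = 330. Equal.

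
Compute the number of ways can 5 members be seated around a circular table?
24

Working:
Circular arrangements: (5-1)! = 24.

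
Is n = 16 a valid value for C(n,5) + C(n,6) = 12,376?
Yes

Solution: C(16,5) + C(16,6) = 4,368 + 8,008 = 12,376, which equals 12,376.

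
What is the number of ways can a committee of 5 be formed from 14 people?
C(14,5) = 14! / (5! × (14-5)!)
         = 14! / (5! × 9!)
         = 2,002

Answer: 2,002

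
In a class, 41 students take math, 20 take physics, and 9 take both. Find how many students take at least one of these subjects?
52

Reasoning: |A∪B| = |A|+|B|-|A∩B| = 41+20-9 = 52.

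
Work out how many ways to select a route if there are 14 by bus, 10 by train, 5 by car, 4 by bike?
33
By the addition principle: 14 + 10 + 5 + 4 = 33.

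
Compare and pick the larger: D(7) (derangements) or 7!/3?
D(7)

Working:
D(7) = (7-1)·[D(6) + D(5)] = 6·[265 + 44] = 1,854; 7!/3 = 5,040/3 = 1,680.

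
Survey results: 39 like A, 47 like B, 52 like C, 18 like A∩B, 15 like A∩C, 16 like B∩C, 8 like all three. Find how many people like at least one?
97

Solution: |A∪B∪C| = 39+47+52-18-15-16+8 = 97.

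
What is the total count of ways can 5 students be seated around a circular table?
24

Solution: Circular arrangements: (5-1)! = 24.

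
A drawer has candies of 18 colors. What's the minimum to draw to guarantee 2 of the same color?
19

Explanation: Worst case: 1 of each = 18. One more: 19.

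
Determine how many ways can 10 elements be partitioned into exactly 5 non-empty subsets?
This equals S(10,5), the Stirling number of the 2nd kind.
Using the Stirling recurrence: S(n,k) = k·S(n-1,k) + S(n-1,k-1)
S(10,5) = 5·S(9,5) + S(9,4)
         = 5·6951 + 7770
         = 34755 + 7770
         = 42,525

Answer: 42,525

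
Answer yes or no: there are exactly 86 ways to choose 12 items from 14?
No

Reasoning: C(14,12) = 91 ≠ 86.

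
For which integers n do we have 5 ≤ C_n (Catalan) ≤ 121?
3, 4, 5

C_2=2; C_3=5; C_4=14; C_5=42; C_6=132. So valid n = 3, 4, 5.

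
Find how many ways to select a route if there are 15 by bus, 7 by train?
22
By the addition principle: 15 + 7 = 22.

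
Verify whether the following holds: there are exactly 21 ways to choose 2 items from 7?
True
C(7,2) = 21.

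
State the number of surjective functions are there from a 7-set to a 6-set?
Onto functions = 6! × S(7,6)
First compute S(7,6) via recurrence:
Using the Stirling recurrence: S(n,k) = k·S(n-1,k) + S(n-1,k-1)
S(7,6) = 6·S(6,6) + S(6,5)
         = 6·1 + 15
         = 6 + 15
         = 21
Then: 720 × 21 = 15,120

Answer: 15,120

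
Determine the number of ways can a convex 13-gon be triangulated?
Using the Catalan number formula: C_n = C(2n, n) / (n+1)
C_11 = C(22, 11) / (11+1)
     = 705432 / 12
     = 58,786
Final answer: 58,786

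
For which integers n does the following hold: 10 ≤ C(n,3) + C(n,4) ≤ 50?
C(4,3)+C(4,4)=5; C(5,3)+C(5,4)=15; C(6,3)+C(6,4)=35; C(7,3)+C(7,4)=70. So valid n = 5, 6.
Final answer: 5, 6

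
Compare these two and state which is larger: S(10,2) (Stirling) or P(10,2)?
S(10,2) = 2·S(9,2) + S(9,1) = 2·255 + 1 = 511; P(10,2) = 90.

Answer: S(10,2)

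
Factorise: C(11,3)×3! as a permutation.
P(11,3)

Explanation: C(11,3)×3! = [11!/(3!(8)!)]×3! = 11!/(8)! = P(11,3) = 990.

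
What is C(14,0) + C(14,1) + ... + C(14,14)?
16,384

Explanation: Sum of binomial coefficients = 2^14 = 16,384.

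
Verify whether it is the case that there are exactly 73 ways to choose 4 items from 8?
False
C(8,4) = 70 ≠ 73.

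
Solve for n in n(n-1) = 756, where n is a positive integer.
n² − n − 756 = 0, so n = (1 ± √(1 + 4·756))/2 = (1 ± √3,025)/2 = (1 ± 55)/2, i.e. n = 28 or n = -27. Taking the positive root, n = 28 (check: 28×27 = 756).
Final answer: 28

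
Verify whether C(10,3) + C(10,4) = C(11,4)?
True

Solution: Pascal's identity: LHS = 120 + 210 = 330; RHS = C(11,4) = 330. Both sides agree, so the statement holds.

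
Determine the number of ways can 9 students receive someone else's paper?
133,496

Explanation: Using D(n) = (n-1)[D(n-1) + D(n-2)]:
D(9) = (9-1) × [D(8) + D(7)]
      = 8 × [14833 + 1854]
      = 8 × 16687
      = 133,496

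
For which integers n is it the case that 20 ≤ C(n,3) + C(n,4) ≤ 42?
6

Working:
C(5,3)+C(5,4)=15; C(6,3)+C(6,4)=35; C(7,3)+C(7,4)=70. So valid n = 6.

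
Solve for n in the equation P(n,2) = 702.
27

Working:
P(n,2) = n(n−1) is increasing in n; n(n−1) ≈ (n−0.5)^2 = 702 gives n ≈ 27.0. Check: P(25,2) = 600, P(26,2) = 650, P(27,2) = 702 ✓. So n = 27.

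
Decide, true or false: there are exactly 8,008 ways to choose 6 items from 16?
True

Explanation: C(16,6) = 8,008.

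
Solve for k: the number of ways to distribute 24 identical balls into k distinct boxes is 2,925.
Stars and bars: the count is C(24+k−1, k−1), increasing in k. k=2: C(25,1) = 25, k=3: C(26,2) = 325, k=4: C(27,3) = 2,925 ✓. So k = 4.

Answer: 4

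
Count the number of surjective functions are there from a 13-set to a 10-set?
142,702,560,000

Reasoning: Onto functions = 10! × S(13,10)
First compute S(13,10) via recurrence:
Using the Stirling recurrence: S(n,k) = k·S(n-1,k) + S(n-1,k-1)
S(13,10) = 10·S(12,10) + S(12,9)
         = 10·1705 + 22275
         = 17050 + 22275
         = 39,325
Then: 3628800 × 39325 = 142,702,560,000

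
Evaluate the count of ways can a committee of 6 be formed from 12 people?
924

C(12,6) = 12! / (6! × (12-6)!)
         = 12! / (6! × 6!)
         = 924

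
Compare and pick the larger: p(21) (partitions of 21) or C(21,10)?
C(21,10)

Reasoning: Pentagonal recurrence p(n) = p(n−1) + p(n−2) − p(n−5) − p(n−7) + …: p(21) = p(20) + p(19) − p(16) − p(14) + p(9) + p(6) = 627 + 490 − 231 − 135 + 30 + 11 = 792; C(21,10) = 352,716.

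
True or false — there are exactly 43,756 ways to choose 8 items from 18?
False

Explanation: C(18,8) = 43,758 ≠ 43756.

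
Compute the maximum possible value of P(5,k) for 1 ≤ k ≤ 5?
P(5,k) increases in k, so maximum at k = 5: 5! = 120.
Final answer: 120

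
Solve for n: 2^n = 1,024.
10

Reasoning: 2^10 = 1,024, so n = 10.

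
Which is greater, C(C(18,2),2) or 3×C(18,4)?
C(C(18,2),2)

Reasoning: C(C(18,2),2)=11,628, 3×C(18,4)=9,180.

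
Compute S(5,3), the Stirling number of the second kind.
25

Explanation: Using the Stirling recurrence: S(n,k) = k·S(n-1,k) + S(n-1,k-1)
S(5,3) = 3·S(4,3) + S(4,2)
         = 3·6 + 7
         = 18 + 7
         = 25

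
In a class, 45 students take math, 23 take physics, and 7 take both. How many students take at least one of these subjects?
61

|A∪B| = |A|+|B|-|A∩B| = 45+23-7 = 61.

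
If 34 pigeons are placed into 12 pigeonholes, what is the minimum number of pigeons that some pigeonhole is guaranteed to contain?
3
Pigeonhole: ⌈34/12⌉ = 3.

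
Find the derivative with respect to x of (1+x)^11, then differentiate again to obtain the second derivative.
110(1+x)^9

Explanation: First derivative: 11(1+x)^{10}. Second derivative: 11·10·(1+x)^{9} = 110(1+x)^{9}.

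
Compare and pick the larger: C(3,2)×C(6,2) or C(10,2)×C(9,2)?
C(10,2)×C(9,2)

Reasoning: C(3,2)×C(6,2)=45, C(10,2)×C(9,2)=1,620.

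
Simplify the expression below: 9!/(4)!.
15,120

This equals 9×8×...×5 = 15,120.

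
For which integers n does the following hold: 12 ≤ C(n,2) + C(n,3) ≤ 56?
5, 6, 7

Solution: C(4,2)+C(4,3)=10; C(5,2)+C(5,3)=20; C(6,2)+C(6,3)=35; C(7,2)+C(7,3)=56; C(8,2)+C(8,3)=84. So valid n = 5, 6, 7.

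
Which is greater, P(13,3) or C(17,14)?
P(13,3)

Explanation: P(13,3)=1,716, C(17,14)=680.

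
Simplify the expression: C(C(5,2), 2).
45

Explanation: C(5,2) = 10, then C(10, 2) = 45.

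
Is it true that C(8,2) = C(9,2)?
False

Solution: LHS = C(8,2) = 28; RHS = C(9,2) = 36. 28 ≠ 36, so the statement does not hold.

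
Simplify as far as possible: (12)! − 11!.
(12)! − 11! = (12)·11! − 11! = (12−1)·11! = 11·11! = 439,084,800.
Final answer: 439,084,800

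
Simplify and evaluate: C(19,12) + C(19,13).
77,520

Working:
By Pascal's identity: C(20,13) = 77,520.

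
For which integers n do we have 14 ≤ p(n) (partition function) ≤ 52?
7, 8, 9, 10

Reasoning: Tabulating p(n) via p(n) = p(n−1) + p(n−2) − p(n−5) − p(n−7) + …: p(6)=11; p(7)=15; p(8)=22; p(9)=30; p(10)=42; p(11)=56. So valid n = 7, 8, 9, 10.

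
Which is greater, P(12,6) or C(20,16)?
P(12,6)

P(12,6)=665,280, C(20,16)=4,845.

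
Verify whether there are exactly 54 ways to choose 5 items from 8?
C(8,5) = 56 ≠ 54.

Answer: False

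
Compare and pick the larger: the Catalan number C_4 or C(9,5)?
C_4 = C(8,4)/(4+1) = 70/5 = 14; C(9,5) = 126.
Final answer: C(9,5)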